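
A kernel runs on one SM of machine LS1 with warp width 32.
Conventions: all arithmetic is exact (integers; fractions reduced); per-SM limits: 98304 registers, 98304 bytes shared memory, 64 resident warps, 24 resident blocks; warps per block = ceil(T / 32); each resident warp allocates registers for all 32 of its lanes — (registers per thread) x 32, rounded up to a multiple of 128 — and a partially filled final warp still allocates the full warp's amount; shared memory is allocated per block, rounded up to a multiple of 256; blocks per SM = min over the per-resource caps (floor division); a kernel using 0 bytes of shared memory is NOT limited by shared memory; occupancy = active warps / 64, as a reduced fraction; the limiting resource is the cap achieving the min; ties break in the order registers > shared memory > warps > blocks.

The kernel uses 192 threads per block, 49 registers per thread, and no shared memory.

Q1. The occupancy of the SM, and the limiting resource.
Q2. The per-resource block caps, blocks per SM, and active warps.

Answer: occupancy 27/32, limited by registers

registers: 9 blocks
shared memory: no limit (kernel uses none)
warps: 10 blocks
blocks: 24 blocks

Answer: 9 blocks, 54 active warps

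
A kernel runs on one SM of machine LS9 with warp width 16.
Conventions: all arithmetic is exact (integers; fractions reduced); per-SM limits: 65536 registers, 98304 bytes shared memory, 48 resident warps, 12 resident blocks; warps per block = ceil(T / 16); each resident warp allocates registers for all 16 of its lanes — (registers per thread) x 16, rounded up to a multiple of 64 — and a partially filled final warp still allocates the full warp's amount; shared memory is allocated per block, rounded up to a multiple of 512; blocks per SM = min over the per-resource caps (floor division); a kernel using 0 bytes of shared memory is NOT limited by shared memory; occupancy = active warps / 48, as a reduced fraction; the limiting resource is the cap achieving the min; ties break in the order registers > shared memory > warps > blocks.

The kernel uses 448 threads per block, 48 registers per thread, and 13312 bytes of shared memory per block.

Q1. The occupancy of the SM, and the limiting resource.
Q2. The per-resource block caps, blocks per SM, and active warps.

Answer: occupancy 7/12, limited by warps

registers: 3 blocks
shared memory: 7 blocks
warps: 1 block
blocks: 12 blocks

Answer: 1 block, 28 active warps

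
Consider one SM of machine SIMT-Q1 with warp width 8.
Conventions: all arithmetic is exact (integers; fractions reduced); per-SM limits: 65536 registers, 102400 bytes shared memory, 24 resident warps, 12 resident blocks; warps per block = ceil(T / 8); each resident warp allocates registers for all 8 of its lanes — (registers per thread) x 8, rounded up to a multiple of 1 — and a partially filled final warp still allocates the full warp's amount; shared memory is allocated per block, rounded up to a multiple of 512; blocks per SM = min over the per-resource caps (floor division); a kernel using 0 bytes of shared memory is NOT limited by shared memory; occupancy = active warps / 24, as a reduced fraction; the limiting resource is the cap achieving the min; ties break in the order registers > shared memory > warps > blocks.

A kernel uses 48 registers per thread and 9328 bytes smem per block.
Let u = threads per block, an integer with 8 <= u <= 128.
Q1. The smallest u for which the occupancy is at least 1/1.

Answer: u = 17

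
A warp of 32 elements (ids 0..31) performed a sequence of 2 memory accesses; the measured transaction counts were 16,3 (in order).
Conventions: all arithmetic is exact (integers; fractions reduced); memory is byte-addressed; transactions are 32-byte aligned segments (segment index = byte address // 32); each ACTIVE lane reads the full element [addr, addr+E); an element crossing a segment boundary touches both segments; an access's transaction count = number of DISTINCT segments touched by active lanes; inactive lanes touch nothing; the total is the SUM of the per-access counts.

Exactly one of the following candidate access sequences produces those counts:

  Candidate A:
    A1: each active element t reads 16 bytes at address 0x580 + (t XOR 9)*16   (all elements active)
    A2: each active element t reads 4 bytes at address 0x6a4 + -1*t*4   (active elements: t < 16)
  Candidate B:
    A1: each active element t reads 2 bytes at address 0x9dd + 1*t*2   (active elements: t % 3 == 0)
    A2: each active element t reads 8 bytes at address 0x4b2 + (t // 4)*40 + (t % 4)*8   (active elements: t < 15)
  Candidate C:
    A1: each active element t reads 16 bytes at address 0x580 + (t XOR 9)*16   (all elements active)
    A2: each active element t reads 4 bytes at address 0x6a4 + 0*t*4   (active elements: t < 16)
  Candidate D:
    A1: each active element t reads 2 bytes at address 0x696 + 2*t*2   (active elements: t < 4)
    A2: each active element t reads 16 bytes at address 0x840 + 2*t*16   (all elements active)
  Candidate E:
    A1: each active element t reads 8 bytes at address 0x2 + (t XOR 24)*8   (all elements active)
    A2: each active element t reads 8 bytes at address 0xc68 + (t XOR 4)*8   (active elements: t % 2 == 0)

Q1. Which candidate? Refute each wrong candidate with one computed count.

B: A1 gives 3 transactions, not 16
C: A2 gives 1 transaction, not 3
D: A1 gives 2 transactions, not 16
E: A1 gives 9 transactions, not 16
A: all counts match (16,3)

Answer: A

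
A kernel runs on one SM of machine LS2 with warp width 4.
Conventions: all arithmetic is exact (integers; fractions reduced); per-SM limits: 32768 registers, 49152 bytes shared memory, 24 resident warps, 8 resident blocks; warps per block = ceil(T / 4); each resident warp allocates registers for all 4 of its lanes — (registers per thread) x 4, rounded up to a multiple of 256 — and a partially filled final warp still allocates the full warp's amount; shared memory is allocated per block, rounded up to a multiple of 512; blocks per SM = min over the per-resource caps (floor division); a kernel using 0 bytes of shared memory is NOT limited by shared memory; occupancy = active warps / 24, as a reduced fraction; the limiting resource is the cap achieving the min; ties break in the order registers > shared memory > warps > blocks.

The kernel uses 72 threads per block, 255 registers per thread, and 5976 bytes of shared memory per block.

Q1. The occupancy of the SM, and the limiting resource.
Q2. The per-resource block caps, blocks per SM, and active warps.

Answer: occupancy 3/4, limited by registers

registers: 1 block
shared memory: 8 blocks
warps: 1 block
blocks: 8 blocks

Answer: 1 block, 18 active warps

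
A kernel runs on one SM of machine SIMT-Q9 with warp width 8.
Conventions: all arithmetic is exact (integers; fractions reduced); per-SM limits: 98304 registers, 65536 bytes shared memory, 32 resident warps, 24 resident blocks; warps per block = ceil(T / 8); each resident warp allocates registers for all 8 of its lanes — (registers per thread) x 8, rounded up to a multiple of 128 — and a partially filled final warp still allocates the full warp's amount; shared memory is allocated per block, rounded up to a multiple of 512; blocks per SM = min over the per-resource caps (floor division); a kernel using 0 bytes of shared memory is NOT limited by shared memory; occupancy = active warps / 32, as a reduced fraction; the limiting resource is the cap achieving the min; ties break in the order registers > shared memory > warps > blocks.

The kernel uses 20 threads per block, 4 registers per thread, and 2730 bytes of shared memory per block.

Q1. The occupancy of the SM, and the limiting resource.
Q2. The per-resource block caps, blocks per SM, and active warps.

Answer: occupancy 15/16, limited by warps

registers: 256 blocks
shared memory: 21 blocks
warps: 10 blocks
blocks: 24 blocks

Answer: 10 blocks, 30 active warps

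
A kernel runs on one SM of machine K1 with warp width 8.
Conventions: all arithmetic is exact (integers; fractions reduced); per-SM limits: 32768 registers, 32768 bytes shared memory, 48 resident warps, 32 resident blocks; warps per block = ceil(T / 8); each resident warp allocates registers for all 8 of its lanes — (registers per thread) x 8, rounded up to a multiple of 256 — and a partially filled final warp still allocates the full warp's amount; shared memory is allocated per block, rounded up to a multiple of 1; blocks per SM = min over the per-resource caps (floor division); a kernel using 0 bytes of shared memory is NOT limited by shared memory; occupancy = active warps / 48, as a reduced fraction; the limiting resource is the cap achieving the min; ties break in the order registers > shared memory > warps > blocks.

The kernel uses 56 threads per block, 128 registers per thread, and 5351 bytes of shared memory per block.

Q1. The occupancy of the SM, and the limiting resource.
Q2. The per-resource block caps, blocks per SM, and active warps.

Answer: occupancy 7/12, limited by registers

registers: 4 blocks
shared memory: 6 blocks
warps: 6 blocks
blocks: 32 blocks

Answer: 4 blocks, 28 active warps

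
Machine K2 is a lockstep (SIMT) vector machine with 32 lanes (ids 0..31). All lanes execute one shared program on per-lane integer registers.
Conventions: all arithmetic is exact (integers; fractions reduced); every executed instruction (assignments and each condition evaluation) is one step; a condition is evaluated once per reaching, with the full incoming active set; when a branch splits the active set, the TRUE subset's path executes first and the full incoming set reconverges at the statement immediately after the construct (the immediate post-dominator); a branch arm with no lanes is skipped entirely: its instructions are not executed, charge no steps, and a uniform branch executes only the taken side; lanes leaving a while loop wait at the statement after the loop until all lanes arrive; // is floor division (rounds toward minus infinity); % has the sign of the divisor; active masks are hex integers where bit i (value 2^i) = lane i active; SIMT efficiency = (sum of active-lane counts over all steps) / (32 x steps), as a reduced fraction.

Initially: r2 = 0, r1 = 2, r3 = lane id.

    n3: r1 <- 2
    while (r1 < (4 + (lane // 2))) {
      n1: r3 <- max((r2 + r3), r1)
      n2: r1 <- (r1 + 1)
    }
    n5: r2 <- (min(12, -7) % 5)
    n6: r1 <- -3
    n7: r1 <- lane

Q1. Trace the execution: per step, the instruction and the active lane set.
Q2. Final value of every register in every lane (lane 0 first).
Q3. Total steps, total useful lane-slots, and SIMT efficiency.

step 0: r1 <- 2                      0xffffffff
step 1: eval (r1 < (4 + (lane // 2))) 0xffffffff
step 2: r3 <- max((r2 + r3), r1)     0xffffffff
step 3: r1 <- (r1 + 1)               0xffffffff
step 4: eval (r1 < (4 + (lane // 2))) 0xffffffff
step 5: r3 <- max((r2 + r3), r1)     0xffffffff
step 6: r1 <- (r1 + 1)               0xffffffff
step 7: eval (r1 < (4 + (lane // 2))) 0xffffffff
step 8: r3 <- max((r2 + r3), r1)     0xfffffffc
step 9: r1 <- (r1 + 1)               0xfffffffc
step 10: eval (r1 < (4 + (lane // 2))) 0xfffffffc
step 11: r3 <- max((r2 + r3), r1)     0xfffffff0
step 12: r1 <- (r1 + 1)               0xfffffff0
step 13: eval (r1 < (4 + (lane // 2))) 0xfffffff0
step 14: r3 <- max((r2 + r3), r1)     0xffffffc0
step 15: r1 <- (r1 + 1)               0xffffffc0
step 16: eval (r1 < (4 + (lane // 2))) 0xffffffc0
step 17: r3 <- max((r2 + r3), r1)     0xffffff00
step 18: r1 <- (r1 + 1)               0xffffff00
step 19: eval (r1 < (4 + (lane // 2))) 0xffffff00
step 20: r3 <- max((r2 + r3), r1)     0xfffffc00
step 21: r1 <- (r1 + 1)               0xfffffc00
step 22: eval (r1 < (4 + (lane // 2))) 0xfffffc00
step 23: r3 <- max((r2 + r3), r1)     0xfffff000
step 24: r1 <- (r1 + 1)               0xfffff000
step 25: eval (r1 < (4 + (lane // 2))) 0xfffff000
step 26: r3 <- max((r2 + r3), r1)     0xffffc000
step 27: r1 <- (r1 + 1)               0xffffc000
step 28: eval (r1 < (4 + (lane // 2))) 0xffffc000
step 29: r3 <- max((r2 + r3), r1)     0xffff0000
step 30: r1 <- (r1 + 1)               0xffff0000
step 31: eval (r1 < (4 + (lane // 2))) 0xffff0000
step 32: r3 <- max((r2 + r3), r1)     0xfffc0000
step 33: r1 <- (r1 + 1)               0xfffc0000
step 34: eval (r1 < (4 + (lane // 2))) 0xfffc0000
step 35: r3 <- max((r2 + r3), r1)     0xfff00000
step 36: r1 <- (r1 + 1)               0xfff00000
step 37: eval (r1 < (4 + (lane // 2))) 0xfff00000
step 38: r3 <- max((r2 + r3), r1)     0xffc00000
step 39: r1 <- (r1 + 1)               0xffc00000
step 40: eval (r1 < (4 + (lane // 2))) 0xffc00000
step 41: r3 <- max((r2 + r3), r1)     0xff000000
step 42: r1 <- (r1 + 1)               0xff000000
step 43: eval (r1 < (4 + (lane // 2))) 0xff000000
step 44: r3 <- max((r2 + r3), r1)     0xfc000000
step 45: r1 <- (r1 + 1)               0xfc000000
step 46: eval (r1 < (4 + (lane // 2))) 0xfc000000
step 47: r3 <- max((r2 + r3), r1)     0xf0000000
step 48: r1 <- (r1 + 1)               0xf0000000
step 49: eval (r1 < (4 + (lane // 2))) 0xf0000000
step 50: r3 <- max((r2 + r3), r1)     0xc0000000
step 51: r1 <- (r1 + 1)               0xc0000000
step 52: eval (r1 < (4 + (lane // 2))) 0xc0000000
step 53: r2 <- (min(12, -7) % 5)      0xffffffff
step 54: r1 <- -3                     0xffffffff
step 55: r1 <- lane                   0xffffffff

Answer: 56 steps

r2: 3,3,3,3,3,3,3,3,3,3,3,3,3,3,3,3,3,3,3,3,3,3,3,3,3,3,3,3,3,3,3,3
r1: 0,1,2,3,4,5,6,7,8,9,10,11,12,13,14,15,16,17,18,19,20,21,22,23,24,25,26,27,28,29,30,31
r3: 3,3,4,4,5,5,6,7,8,9,10,11,12,13,14,15,16,17,18,19,20,21,22,23,24,25,26,27,28,29,30,31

steps = 56; useful = 1072; efficiency = 1072/1792 = 67/112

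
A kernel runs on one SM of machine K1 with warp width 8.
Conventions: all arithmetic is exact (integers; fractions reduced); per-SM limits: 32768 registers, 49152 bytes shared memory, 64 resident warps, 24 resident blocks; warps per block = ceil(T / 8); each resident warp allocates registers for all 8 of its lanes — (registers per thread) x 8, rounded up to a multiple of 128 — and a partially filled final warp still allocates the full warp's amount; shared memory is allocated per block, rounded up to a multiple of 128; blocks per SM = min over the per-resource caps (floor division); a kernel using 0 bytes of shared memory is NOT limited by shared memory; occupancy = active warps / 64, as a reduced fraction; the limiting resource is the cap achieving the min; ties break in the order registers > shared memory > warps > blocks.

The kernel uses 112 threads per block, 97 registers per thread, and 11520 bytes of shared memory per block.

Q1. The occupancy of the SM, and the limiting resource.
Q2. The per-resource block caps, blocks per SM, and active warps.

Answer: occupancy 7/16, limited by registers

registers: 2 blocks
shared memory: 4 blocks
warps: 4 blocks
blocks: 24 blocks

Answer: 2 blocks, 28 active warps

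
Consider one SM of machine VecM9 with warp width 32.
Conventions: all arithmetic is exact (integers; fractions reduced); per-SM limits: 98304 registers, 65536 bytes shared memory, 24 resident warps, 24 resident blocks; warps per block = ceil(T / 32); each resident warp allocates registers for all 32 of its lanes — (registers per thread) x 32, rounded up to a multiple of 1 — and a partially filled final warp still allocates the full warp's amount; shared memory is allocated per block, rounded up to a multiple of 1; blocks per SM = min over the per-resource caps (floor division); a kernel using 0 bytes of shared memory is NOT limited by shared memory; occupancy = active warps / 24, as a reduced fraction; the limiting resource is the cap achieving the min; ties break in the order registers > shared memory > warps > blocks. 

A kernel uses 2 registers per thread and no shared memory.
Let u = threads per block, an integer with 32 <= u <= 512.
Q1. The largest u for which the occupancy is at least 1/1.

Answer: u = 384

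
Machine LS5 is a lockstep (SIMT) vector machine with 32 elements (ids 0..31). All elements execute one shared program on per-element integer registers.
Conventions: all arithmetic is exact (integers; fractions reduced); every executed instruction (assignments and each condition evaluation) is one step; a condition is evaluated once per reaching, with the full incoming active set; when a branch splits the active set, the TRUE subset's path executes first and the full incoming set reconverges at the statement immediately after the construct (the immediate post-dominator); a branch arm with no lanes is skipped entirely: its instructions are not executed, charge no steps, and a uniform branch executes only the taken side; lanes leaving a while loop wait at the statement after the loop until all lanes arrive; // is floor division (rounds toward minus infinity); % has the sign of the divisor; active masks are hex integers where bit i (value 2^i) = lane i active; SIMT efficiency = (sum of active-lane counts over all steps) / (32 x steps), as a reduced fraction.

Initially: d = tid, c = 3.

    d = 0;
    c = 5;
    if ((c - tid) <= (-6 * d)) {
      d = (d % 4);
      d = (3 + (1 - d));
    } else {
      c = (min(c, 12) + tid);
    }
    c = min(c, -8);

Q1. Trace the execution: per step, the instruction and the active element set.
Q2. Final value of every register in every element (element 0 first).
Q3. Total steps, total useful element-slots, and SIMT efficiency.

step 0: d <- 0                       0xffffffff
step 1: c <- 5                       0xffffffff
step 2: eval ((c - tid) <= (-6 * d)) 0xffffffff
step 3: d <- (d % 4)                 0xffffffe0
step 4: d <- (3 + (1 - d))           0xffffffe0
step 5: c <- (min(c, 12) + tid)      0x0000001f
step 6: c <- min(c, -8)              0xffffffff

Answer: 7 steps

d: 0,0,0,0,0,4,4,4,4,4,4,4,4,4,4,4,4,4,4,4,4,4,4,4,4,4,4,4,4,4,4,4
c: -8,-8,-8,-8,-8,-8,-8,-8,-8,-8,-8,-8,-8,-8,-8,-8,-8,-8,-8,-8,-8,-8,-8,-8,-8,-8,-8,-8,-8,-8,-8,-8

steps = 7; useful = 187; efficiency = 187/224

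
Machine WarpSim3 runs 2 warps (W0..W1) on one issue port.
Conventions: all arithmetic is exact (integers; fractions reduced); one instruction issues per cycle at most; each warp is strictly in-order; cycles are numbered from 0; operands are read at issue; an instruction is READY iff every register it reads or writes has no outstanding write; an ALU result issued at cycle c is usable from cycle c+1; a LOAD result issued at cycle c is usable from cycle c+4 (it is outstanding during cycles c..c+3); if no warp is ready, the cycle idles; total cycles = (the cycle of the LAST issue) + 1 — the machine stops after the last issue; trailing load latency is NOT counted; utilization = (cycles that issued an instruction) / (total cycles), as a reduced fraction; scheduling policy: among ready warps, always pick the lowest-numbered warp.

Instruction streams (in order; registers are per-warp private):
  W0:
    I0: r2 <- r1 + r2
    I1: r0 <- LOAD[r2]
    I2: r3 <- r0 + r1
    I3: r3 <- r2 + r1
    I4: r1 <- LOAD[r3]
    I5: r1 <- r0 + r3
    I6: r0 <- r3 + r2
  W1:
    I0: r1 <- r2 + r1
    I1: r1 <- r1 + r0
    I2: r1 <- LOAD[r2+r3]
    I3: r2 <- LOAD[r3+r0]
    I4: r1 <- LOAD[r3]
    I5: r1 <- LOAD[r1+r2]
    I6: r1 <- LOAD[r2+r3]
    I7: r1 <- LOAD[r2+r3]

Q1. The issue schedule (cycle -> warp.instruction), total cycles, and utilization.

cycle 0: W0.I0
cycle 1: W0.I1
cycle 2: W1.I0
cycle 3: W1.I1
cycle 4: W1.I2
cycle 5: W0.I2
cycle 6: W0.I3
cycle 7: W0.I4
cycle 8: W1.I3
cycle 9: W1.I4
cycle 10: idle
cycle 11: W0.I5
cycle 12: W0.I6
cycle 13: W1.I5
cycle 14: idle
cycle 15: idle
cycle 16: idle
cycle 17: W1.I6
cycle 18: idle
cycle 19: idle
cycle 20: idle
cycle 21: W1.I7

Answer: 22 cycles, utilization 15/22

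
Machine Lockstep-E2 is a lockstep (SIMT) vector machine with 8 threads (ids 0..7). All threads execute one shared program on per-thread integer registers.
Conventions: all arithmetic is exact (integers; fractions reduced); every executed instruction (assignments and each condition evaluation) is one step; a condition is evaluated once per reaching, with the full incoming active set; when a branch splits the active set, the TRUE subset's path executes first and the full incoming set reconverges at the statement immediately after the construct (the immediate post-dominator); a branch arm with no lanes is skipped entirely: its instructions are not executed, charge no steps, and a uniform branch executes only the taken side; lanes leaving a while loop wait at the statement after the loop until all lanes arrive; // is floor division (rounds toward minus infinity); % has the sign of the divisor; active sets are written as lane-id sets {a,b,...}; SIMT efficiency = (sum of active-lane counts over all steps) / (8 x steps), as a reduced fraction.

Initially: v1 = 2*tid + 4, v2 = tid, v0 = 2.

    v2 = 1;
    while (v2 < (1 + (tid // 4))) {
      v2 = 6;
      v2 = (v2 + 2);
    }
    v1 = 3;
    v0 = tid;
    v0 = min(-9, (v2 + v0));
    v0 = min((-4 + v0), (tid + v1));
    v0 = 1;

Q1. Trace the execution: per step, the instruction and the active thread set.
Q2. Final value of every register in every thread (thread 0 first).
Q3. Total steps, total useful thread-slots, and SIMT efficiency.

step 0: v2 <- 1                      {0,1,2,3,4,5,6,7}
step 1: eval (v2 < (1 + (tid // 4))) {0,1,2,3,4,5,6,7}
step 2: v2 <- 6                      {4,5,6,7}
step 3: v2 <- (v2 + 2)               {4,5,6,7}
step 4: eval (v2 < (1 + (tid // 4))) {4,5,6,7}
step 5: v1 <- 3                      {0,1,2,3,4,5,6,7}
step 6: v0 <- tid                    {0,1,2,3,4,5,6,7}
step 7: v0 <- min(-9, (v2 + v0))     {0,1,2,3,4,5,6,7}
step 8: v0 <- min((-4 + v0), (tid + v1)) {0,1,2,3,4,5,6,7}
step 9: v0 <- 1                      {0,1,2,3,4,5,6,7}

Answer: 10 steps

v1: 3,3,3,3,3,3,3,3
v2: 1,1,1,1,8,8,8,8
v0: 1,1,1,1,1,1,1,1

steps = 10; useful = 68; efficiency = 68/80 = 17/20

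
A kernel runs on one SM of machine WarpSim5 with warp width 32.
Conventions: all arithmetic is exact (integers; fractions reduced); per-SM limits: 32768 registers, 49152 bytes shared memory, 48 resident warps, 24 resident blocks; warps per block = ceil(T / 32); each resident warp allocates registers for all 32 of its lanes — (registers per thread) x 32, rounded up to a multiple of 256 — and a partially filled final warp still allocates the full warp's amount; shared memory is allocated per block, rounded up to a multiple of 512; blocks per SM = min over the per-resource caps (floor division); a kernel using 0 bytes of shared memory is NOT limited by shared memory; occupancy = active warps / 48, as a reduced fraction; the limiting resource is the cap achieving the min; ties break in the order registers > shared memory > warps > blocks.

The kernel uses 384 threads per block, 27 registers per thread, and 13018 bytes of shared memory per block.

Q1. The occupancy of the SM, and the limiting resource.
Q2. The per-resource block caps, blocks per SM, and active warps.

Answer: occupancy 1/2, limited by registers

registers: 2 blocks
shared memory: 3 blocks
warps: 4 blocks
blocks: 24 blocks

Answer: 2 blocks, 24 active warps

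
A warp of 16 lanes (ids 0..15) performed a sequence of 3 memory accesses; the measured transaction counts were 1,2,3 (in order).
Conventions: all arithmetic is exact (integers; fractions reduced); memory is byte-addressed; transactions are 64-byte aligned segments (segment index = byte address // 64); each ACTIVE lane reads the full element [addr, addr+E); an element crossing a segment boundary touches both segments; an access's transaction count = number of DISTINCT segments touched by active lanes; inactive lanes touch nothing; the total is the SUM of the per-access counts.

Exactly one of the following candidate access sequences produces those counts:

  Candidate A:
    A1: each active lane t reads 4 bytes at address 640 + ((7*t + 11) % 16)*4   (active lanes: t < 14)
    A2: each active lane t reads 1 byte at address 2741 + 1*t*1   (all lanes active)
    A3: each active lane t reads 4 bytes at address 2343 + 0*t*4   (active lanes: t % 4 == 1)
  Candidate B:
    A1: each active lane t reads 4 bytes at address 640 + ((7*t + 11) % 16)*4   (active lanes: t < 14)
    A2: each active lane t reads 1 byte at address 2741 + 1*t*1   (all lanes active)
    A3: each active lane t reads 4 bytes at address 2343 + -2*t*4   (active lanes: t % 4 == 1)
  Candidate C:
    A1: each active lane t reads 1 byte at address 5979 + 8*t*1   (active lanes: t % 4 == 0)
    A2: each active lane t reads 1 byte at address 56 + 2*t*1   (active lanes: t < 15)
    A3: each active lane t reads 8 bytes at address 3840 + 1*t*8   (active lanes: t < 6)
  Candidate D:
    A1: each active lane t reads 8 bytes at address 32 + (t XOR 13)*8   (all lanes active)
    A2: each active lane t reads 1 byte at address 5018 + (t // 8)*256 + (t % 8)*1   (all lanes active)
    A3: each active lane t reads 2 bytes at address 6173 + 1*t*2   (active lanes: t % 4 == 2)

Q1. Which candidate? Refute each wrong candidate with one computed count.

A: A3 gives 1 transaction, not 3
C: A1 gives 2 transactions, not 1
D: A1 gives 3 transactions, not 1
B: all counts match (1,2,3)

Answer: B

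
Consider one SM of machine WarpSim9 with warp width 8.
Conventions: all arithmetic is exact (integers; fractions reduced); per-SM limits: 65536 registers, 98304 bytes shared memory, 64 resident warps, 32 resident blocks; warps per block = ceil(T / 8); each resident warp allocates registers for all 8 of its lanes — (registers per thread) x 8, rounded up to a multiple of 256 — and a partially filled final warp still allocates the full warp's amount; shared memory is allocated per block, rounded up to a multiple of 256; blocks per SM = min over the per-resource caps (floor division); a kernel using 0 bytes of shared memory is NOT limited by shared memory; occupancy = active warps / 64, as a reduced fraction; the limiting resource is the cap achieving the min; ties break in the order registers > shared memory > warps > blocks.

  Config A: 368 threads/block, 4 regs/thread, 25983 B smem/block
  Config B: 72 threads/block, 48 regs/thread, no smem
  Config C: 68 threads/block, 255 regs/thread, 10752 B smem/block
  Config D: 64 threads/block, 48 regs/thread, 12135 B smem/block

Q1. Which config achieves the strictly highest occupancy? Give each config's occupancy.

occupancies: A 23/32, B 63/64, C 27/64, D 1

Answer: D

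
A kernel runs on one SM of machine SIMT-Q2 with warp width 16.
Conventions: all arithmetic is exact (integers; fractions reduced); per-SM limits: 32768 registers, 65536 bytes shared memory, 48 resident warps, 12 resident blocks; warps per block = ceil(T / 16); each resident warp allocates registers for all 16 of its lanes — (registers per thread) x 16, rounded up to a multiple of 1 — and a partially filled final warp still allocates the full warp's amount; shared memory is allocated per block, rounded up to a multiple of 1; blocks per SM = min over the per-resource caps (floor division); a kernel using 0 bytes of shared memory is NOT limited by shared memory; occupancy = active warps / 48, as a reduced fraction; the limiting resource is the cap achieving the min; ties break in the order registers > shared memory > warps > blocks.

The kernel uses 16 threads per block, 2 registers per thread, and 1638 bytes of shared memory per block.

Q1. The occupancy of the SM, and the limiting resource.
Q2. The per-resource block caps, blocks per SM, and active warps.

Answer: occupancy 1/4, limited by blocks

registers: 1024 blocks
shared memory: 40 blocks
warps: 48 blocks
blocks: 12 blocks

Answer: 12 blocks, 12 active warps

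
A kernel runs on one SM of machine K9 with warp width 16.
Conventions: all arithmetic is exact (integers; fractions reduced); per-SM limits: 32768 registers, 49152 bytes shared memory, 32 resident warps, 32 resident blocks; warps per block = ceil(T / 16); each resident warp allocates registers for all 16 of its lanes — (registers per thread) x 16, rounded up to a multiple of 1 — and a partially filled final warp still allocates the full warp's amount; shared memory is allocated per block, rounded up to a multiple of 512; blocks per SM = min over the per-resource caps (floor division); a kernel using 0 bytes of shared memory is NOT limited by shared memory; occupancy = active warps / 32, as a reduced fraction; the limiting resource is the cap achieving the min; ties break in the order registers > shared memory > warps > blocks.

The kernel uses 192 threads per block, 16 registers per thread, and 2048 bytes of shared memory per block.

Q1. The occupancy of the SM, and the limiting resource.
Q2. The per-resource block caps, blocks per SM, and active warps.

Answer: occupancy 3/4, limited by warps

registers: 10 blocks
shared memory: 24 blocks
warps: 2 blocks
blocks: 32 blocks

Answer: 2 blocks, 24 active warps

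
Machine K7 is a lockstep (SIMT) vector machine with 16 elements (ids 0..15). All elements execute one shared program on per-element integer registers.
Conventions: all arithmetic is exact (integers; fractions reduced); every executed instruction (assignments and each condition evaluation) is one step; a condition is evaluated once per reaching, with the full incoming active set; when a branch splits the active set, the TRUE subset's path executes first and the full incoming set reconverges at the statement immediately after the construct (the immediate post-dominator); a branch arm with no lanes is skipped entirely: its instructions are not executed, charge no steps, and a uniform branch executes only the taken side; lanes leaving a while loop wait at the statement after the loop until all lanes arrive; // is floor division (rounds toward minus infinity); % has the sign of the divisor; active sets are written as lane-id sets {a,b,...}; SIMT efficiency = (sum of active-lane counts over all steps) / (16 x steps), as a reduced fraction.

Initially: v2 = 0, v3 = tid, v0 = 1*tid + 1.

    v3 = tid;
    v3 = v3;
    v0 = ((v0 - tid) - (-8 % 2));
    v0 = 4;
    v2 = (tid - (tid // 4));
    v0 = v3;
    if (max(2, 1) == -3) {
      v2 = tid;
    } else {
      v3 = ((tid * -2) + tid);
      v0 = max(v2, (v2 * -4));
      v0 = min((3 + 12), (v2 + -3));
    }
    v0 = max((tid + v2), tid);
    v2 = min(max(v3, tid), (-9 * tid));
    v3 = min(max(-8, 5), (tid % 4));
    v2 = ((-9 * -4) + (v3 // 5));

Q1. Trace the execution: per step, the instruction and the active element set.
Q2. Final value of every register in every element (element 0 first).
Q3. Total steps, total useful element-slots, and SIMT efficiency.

step 0: v3 <- tid                    {0,1,2,3,4,5,6,7,8,9,10,11,12,13,14,15}
step 1: v3 <- v3                     {0,1,2,3,4,5,6,7,8,9,10,11,12,13,14,15}
step 2: v0 <- ((v0 - tid) - (-8 % 2)) {0,1,2,3,4,5,6,7,8,9,10,11,12,13,14,15}
step 3: v0 <- 4                      {0,1,2,3,4,5,6,7,8,9,10,11,12,13,14,15}
step 4: v2 <- (tid - (tid // 4))     {0,1,2,3,4,5,6,7,8,9,10,11,12,13,14,15}
step 5: v0 <- v3                     {0,1,2,3,4,5,6,7,8,9,10,11,12,13,14,15}
step 6: eval (max(2, 1) == -3)       {0,1,2,3,4,5,6,7,8,9,10,11,12,13,14,15}
step 7: v3 <- ((tid * -2) + tid)     {0,1,2,3,4,5,6,7,8,9,10,11,12,13,14,15}
step 8: v0 <- max(v2, (v2 * -4))     {0,1,2,3,4,5,6,7,8,9,10,11,12,13,14,15}
step 9: v0 <- min((3 + 12), (v2 + -3)) {0,1,2,3,4,5,6,7,8,9,10,11,12,13,14,15}
step 10: v0 <- max((tid + v2), tid)   {0,1,2,3,4,5,6,7,8,9,10,11,12,13,14,15}
step 11: v2 <- min(max(v3, tid), (-9 * tid)) {0,1,2,3,4,5,6,7,8,9,10,11,12,13,14,15}
step 12: v3 <- min(max(-8, 5), (tid % 4)) {0,1,2,3,4,5,6,7,8,9,10,11,12,13,14,15}
step 13: v2 <- ((-9 * -4) + (v3 // 5)) {0,1,2,3,4,5,6,7,8,9,10,11,12,13,14,15}

Answer: 14 steps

v2: 36,36,36,36,36,36,36,36,36,36,36,36,36,36,36,36
v3: 0,1,2,3,0,1,2,3,0,1,2,3,0,1,2,3
v0: 0,2,4,6,7,9,11,13,14,16,18,20,21,23,25,27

steps = 14; useful = 224; efficiency = 224/224 = 1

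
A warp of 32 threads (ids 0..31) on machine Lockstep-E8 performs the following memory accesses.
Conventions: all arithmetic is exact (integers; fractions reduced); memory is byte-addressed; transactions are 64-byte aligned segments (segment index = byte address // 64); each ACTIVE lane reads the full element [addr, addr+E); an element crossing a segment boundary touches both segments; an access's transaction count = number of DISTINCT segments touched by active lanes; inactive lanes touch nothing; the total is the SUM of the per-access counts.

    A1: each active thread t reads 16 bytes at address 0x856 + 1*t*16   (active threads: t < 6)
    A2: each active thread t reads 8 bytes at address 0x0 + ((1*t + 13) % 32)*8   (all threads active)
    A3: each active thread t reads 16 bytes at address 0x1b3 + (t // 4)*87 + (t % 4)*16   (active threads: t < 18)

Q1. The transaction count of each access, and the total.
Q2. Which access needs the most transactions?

A1: 2 transactions
A2: 4 transactions
A3: 7 transactions

Answer: 2,4,7; total 13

Answer: A3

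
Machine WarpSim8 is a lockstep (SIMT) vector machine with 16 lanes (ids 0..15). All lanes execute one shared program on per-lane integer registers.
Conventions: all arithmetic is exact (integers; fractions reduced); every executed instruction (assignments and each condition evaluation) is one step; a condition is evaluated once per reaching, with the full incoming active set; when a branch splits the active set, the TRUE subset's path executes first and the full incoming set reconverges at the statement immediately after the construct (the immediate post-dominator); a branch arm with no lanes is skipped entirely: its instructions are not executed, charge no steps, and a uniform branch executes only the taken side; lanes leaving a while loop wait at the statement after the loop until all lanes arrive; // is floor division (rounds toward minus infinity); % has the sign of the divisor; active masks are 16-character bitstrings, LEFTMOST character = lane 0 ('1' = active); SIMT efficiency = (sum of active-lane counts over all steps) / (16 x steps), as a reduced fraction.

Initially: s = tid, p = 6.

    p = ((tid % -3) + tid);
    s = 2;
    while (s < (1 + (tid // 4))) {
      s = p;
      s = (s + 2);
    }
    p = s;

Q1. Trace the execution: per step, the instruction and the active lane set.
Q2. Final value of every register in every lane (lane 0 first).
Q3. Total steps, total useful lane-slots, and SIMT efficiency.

step 0: p <- ((tid % -3) + tid)      1111111111111111
step 1: s <- 2                       1111111111111111
step 2: eval (s < (1 + (tid // 4)))  1111111111111111
step 3: s <- p                       0000000011111111
step 4: s <- (s + 2)                 0000000011111111
step 5: eval (s < (1 + (tid // 4)))  0000000011111111
step 6: p <- s                       1111111111111111

Answer: 7 steps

s: 2,2,2,2,2,2,2,2,9,11,10,12,14,13,15,17
p: 2,2,2,2,2,2,2,2,9,11,10,12,14,13,15,17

steps = 7; useful = 88; efficiency = 88/112 = 11/14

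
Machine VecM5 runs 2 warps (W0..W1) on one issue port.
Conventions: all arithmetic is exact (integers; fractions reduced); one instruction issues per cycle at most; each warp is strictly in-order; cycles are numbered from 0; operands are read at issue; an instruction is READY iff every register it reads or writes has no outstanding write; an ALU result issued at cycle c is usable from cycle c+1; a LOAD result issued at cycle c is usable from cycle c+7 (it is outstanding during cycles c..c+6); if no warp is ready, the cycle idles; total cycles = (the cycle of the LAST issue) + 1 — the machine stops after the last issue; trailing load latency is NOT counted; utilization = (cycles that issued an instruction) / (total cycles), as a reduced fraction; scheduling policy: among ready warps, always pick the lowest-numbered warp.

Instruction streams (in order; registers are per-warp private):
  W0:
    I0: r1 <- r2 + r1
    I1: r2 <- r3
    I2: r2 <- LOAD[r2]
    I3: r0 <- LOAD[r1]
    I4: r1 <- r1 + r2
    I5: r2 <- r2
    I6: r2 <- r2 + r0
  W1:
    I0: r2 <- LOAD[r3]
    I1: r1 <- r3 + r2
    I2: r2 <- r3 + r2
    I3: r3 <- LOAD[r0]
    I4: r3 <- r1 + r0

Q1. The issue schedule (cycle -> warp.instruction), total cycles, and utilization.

cycle 0: W0.I0
cycle 1: W0.I1
cycle 2: W0.I2
cycle 3: W0.I3
cycle 4: W1.I0
cycle 5: idle
cycle 6: idle
cycle 7: idle
cycle 8: idle
cycle 9: W0.I4
cycle 10: W0.I5
cycle 11: W0.I6
cycle 12: W1.I1
cycle 13: W1.I2
cycle 14: W1.I3
cycle 15: idle
cycle 16: idle
cycle 17: idle
cycle 18: idle
cycle 19: idle
cycle 20: idle
cycle 21: W1.I4

Answer: 22 cycles, utilization 6/11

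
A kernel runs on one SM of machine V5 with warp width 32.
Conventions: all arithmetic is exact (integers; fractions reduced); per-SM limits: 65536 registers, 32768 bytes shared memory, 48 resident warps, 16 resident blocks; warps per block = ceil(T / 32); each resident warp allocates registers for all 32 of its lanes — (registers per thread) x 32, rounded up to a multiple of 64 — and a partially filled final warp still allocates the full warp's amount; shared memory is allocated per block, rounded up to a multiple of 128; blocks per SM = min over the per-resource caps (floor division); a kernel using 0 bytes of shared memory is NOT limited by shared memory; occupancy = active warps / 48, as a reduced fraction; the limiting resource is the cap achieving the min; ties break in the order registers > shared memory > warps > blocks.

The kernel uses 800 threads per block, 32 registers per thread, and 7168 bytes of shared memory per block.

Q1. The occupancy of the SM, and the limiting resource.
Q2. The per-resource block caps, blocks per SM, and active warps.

Answer: occupancy 25/48, limited by warps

registers: 2 blocks
shared memory: 4 blocks
warps: 1 block
blocks: 16 blocks

Answer: 1 block, 25 active warps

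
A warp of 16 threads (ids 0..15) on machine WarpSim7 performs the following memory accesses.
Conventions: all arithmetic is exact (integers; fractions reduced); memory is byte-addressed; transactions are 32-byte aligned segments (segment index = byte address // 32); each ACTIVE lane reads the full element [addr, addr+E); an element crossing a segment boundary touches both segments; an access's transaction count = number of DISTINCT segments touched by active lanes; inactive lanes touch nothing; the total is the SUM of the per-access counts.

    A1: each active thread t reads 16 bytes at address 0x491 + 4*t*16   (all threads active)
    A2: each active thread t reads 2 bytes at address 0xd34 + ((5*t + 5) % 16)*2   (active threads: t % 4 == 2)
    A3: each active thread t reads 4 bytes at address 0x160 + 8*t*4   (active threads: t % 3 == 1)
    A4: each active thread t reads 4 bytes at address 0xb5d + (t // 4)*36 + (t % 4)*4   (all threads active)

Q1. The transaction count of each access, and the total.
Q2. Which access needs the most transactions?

A1: 32 transactions
A2: 2 transactions
A3: 5 transactions
A4: 5 transactions

Answer: 32,2,5,5; total 44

Answer: A1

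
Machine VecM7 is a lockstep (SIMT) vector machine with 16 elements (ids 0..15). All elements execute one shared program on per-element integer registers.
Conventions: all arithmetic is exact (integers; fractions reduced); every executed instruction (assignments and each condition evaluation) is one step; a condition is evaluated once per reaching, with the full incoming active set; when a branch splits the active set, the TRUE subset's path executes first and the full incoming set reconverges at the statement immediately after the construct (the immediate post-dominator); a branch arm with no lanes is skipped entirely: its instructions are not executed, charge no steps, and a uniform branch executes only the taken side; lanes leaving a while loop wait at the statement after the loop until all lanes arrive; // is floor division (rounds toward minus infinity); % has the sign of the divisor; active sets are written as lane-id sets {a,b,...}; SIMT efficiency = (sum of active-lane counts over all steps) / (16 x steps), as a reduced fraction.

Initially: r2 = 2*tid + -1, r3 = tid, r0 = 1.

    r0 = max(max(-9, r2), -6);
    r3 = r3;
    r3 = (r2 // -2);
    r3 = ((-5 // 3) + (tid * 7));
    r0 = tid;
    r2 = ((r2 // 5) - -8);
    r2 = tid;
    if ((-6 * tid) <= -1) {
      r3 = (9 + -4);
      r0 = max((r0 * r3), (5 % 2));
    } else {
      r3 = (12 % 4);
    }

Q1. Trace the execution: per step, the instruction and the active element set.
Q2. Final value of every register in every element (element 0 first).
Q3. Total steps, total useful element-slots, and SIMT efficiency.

step 0: r0 <- max(max(-9, r2), -6)   {0,1,2,3,4,5,6,7,8,9,10,11,12,13,14,15}
step 1: r3 <- r3                     {0,1,2,3,4,5,6,7,8,9,10,11,12,13,14,15}
step 2: r3 <- (r2 // -2)             {0,1,2,3,4,5,6,7,8,9,10,11,12,13,14,15}
step 3: r3 <- ((-5 // 3) + (tid * 7)) {0,1,2,3,4,5,6,7,8,9,10,11,12,13,14,15}
step 4: r0 <- tid                    {0,1,2,3,4,5,6,7,8,9,10,11,12,13,14,15}
step 5: r2 <- ((r2 // 5) - -8)       {0,1,2,3,4,5,6,7,8,9,10,11,12,13,14,15}
step 6: r2 <- tid                    {0,1,2,3,4,5,6,7,8,9,10,11,12,13,14,15}
step 7: eval ((-6 * tid) <= -1)      {0,1,2,3,4,5,6,7,8,9,10,11,12,13,14,15}
step 8: r3 <- (9 + -4)               {1,2,3,4,5,6,7,8,9,10,11,12,13,14,15}
step 9: r0 <- max((r0 * r3), (5 % 2)) {1,2,3,4,5,6,7,8,9,10,11,12,13,14,15}
step 10: r3 <- (12 % 4)               {0}

Answer: 11 steps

r2: 0,1,2,3,4,5,6,7,8,9,10,11,12,13,14,15
r3: 0,5,5,5,5,5,5,5,5,5,5,5,5,5,5,5
r0: 0,5,10,15,20,25,30,35,40,45,50,55,60,65,70,75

steps = 11; useful = 159; efficiency = 159/176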